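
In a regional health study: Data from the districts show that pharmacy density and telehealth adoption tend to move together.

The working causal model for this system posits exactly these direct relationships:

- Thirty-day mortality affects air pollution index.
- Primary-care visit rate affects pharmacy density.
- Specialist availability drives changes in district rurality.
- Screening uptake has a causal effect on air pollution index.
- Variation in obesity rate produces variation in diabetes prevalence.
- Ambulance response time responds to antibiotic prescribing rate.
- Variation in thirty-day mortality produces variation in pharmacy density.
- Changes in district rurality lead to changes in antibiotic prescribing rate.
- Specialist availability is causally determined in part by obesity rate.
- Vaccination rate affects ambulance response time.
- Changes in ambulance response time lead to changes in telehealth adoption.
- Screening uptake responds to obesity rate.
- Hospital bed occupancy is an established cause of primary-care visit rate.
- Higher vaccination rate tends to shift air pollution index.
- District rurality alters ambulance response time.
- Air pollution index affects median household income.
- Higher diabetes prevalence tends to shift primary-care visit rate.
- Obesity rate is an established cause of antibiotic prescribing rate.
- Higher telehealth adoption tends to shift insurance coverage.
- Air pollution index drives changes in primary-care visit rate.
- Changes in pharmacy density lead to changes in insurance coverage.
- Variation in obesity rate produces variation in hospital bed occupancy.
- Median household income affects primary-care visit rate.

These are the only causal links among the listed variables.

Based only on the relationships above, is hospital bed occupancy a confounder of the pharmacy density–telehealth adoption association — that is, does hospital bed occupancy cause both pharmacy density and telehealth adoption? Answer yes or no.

Hospital bed occupancy has no stated causal path to telehealth adoption. A confounder must cause both variables, so hospital bed occupancy does not qualify.

no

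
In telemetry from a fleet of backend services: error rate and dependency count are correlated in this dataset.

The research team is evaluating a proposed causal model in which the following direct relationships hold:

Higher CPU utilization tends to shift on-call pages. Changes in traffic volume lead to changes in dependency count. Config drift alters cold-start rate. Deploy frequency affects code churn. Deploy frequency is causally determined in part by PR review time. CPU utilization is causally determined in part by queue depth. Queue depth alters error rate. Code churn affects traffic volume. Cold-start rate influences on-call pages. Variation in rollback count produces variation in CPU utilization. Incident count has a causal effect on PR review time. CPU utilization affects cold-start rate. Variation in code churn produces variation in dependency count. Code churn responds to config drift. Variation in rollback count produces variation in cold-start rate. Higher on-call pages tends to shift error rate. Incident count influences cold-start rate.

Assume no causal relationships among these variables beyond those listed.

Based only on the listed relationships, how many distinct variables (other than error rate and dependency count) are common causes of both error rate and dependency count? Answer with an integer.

2

The common causes are: config drift (to error rate via config drift → cold-start rate → on-call pages → error rate; to dependency count via config drift → code churn → dependency count); incident count (to error rate via incident count → cold-start rate → on-call pages → error rate; to dependency count via incident count → PR review time → deploy frequency → code churn → dependency count).
Every other variable lacks a causal path to at least one of error rate and dependency count.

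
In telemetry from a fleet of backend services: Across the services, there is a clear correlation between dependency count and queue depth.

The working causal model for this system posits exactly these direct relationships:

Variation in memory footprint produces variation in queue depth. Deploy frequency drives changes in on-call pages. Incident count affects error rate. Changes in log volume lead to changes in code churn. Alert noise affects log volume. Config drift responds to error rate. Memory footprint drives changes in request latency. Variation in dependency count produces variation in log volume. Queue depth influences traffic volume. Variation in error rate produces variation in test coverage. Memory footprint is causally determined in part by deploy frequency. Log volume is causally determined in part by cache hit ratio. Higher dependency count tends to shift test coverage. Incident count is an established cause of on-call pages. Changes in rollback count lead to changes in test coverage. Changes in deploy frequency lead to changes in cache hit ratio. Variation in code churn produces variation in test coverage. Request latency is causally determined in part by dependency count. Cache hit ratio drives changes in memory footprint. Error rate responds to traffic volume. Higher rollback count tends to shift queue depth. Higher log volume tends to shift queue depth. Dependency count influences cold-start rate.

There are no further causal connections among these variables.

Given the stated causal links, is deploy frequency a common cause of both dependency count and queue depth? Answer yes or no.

no

Deploy frequency has no stated causal path to dependency count. A confounder must cause both variables, so deploy frequency does not qualify.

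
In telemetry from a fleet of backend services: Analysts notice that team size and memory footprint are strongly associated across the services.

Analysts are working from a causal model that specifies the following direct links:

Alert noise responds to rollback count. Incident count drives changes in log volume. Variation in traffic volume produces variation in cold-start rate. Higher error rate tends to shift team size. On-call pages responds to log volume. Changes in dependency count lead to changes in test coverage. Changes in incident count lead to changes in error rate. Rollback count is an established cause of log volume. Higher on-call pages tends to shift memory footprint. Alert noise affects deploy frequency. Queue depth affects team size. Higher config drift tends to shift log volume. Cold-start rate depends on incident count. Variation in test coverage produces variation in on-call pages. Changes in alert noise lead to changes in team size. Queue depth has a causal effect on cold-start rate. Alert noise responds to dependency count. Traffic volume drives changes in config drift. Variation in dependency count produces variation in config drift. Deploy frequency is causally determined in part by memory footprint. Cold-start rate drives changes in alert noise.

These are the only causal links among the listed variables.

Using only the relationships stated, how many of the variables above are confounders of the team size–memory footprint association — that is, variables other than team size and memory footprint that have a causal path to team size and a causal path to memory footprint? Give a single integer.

4

The common causes are: dependency count (to team size via dependency count → alert noise → team size; to memory footprint via dependency count → test coverage → on-call pages → memory footprint); incident count (to team size via incident count → error rate → team size; to memory footprint via incident count → log volume → on-call pages → memory footprint); rollback count (to team size via rollback count → alert noise → team size; to memory footprint via rollback count → log volume → on-call pages → memory footprint); traffic volume (to team size via traffic volume → cold-start rate → alert noise → team size; to memory footprint via traffic volume → config drift → log volume → on-call pages → memory footprint).
Every other variable lacks a causal path to at least one of team size and memory footprint.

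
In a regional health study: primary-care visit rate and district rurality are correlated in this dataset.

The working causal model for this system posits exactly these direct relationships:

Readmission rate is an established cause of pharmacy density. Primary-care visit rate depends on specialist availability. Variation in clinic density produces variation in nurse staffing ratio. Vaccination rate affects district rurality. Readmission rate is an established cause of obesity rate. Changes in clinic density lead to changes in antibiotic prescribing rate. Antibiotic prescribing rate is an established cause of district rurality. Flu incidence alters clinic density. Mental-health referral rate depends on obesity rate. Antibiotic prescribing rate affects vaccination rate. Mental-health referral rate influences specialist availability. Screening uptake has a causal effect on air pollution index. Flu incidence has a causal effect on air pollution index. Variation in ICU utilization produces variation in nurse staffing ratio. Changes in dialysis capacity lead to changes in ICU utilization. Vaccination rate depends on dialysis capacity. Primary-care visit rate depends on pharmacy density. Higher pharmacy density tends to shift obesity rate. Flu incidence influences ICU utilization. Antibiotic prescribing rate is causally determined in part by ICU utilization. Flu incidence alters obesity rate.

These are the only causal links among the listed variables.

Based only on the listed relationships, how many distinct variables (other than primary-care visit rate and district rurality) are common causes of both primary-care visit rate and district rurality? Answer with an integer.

1

The common causes are: flu incidence (to primary-care visit rate via flu incidence → obesity rate → mental-health referral rate → specialist availability → primary-care visit rate; to district rurality via flu incidence → ICU utilization → antibiotic prescribing rate → district rurality).
Every other variable lacks a causal path to at least one of primary-care visit rate and district rurality.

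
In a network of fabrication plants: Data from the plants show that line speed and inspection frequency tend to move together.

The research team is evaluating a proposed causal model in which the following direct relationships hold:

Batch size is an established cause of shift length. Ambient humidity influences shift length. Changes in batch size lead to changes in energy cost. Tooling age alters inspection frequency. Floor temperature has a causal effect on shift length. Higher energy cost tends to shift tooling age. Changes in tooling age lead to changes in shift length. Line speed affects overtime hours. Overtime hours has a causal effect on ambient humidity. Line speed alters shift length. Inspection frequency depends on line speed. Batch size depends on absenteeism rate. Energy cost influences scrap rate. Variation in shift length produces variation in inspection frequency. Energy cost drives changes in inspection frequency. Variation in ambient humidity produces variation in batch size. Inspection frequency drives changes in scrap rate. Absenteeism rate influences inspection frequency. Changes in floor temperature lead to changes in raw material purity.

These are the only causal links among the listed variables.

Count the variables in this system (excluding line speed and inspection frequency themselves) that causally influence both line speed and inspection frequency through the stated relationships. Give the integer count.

0

No listed variable has a causal path to both line speed and inspection frequency, so there are no common causes.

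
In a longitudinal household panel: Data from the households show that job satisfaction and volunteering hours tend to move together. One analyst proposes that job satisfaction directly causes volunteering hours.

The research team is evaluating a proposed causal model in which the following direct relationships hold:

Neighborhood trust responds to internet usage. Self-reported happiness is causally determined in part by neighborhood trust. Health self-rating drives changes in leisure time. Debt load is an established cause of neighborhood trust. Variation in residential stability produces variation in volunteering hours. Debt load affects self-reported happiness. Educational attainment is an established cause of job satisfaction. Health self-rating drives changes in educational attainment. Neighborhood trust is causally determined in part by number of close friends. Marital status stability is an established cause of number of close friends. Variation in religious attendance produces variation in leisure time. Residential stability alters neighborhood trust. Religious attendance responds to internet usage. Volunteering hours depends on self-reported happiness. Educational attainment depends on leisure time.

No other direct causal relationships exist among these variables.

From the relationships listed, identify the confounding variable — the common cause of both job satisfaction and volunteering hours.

internet usage

Internet usage has a causal path to job satisfaction (internet usage → religious attendance → leisure time → educational attainment → job satisfaction) and a separate causal path to volunteering hours (internet usage → neighborhood trust → self-reported happiness → volunteering hours), so it is a common cause of both.
No stated relationship gives job satisfaction a causal route to volunteering hours, so the correlation is explained by the shared upstream cause rather than a direct effect.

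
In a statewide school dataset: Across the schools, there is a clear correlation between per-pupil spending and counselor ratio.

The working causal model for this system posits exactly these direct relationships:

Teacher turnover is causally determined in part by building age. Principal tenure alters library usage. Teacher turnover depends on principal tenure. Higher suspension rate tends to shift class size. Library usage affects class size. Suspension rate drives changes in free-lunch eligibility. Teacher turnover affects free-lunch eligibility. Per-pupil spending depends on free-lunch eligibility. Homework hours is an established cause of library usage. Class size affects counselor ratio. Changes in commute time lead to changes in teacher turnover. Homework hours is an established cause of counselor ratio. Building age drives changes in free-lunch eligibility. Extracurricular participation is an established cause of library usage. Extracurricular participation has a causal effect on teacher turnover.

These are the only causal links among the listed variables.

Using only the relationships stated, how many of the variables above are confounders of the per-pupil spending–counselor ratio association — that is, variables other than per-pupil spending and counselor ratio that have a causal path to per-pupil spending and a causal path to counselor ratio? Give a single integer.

The common causes are: extracurricular participation (to per-pupil spending via extracurricular participation → teacher turnover → free-lunch eligibility → per-pupil spending; to counselor ratio via extracurricular participation → library usage → class size → counselor ratio); principal tenure (to per-pupil spending via principal tenure → teacher turnover → free-lunch eligibility → per-pupil spending; to counselor ratio via principal tenure → library usage → class size → counselor ratio); suspension rate (to per-pupil spending via suspension rate → free-lunch eligibility → per-pupil spending; to counselor ratio via suspension rate → class size → counselor ratio).
Every other variable lacks a causal path to at least one of per-pupil spending and counselor ratio.

3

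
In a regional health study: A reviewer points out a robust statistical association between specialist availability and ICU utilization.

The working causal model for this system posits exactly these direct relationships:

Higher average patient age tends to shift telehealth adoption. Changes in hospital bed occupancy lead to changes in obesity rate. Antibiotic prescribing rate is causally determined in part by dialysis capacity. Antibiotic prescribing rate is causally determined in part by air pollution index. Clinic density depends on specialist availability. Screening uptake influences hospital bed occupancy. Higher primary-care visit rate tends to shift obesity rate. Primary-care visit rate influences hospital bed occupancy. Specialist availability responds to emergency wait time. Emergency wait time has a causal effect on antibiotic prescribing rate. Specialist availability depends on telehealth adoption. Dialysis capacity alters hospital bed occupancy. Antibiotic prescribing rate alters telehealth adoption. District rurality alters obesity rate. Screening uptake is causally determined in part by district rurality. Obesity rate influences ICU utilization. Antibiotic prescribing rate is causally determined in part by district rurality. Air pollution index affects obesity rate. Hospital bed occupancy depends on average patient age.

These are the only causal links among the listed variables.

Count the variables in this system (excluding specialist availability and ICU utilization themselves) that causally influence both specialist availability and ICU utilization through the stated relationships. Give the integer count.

The common causes are: air pollution index (to specialist availability via air pollution index → antibiotic prescribing rate → telehealth adoption → specialist availability; to ICU utilization via air pollution index → obesity rate → ICU utilization); average patient age (to specialist availability via average patient age → telehealth adoption → specialist availability; to ICU utilization via average patient age → hospital bed occupancy → obesity rate → ICU utilization); dialysis capacity (to specialist availability via dialysis capacity → antibiotic prescribing rate → telehealth adoption → specialist availability; to ICU utilization via dialysis capacity → hospital bed occupancy → obesity rate → ICU utilization); district rurality (to specialist availability via district rurality → antibiotic prescribing rate → telehealth adoption → specialist availability; to ICU utilization via district rurality → obesity rate → ICU utilization).
Every other variable lacks a causal path to at least one of specialist availability and ICU utilization.

4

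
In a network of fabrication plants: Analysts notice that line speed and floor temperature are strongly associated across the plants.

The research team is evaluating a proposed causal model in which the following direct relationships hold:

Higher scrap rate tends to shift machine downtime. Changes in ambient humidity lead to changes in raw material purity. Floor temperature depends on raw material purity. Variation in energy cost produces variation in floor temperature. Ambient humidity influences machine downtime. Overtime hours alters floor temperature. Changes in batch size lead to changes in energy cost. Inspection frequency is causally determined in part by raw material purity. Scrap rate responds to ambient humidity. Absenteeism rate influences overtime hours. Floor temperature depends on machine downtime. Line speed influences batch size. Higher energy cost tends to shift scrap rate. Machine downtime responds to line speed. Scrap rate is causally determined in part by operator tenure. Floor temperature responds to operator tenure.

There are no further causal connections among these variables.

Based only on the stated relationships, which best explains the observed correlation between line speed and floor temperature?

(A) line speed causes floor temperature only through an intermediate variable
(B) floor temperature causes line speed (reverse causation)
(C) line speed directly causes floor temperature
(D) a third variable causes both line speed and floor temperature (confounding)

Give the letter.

Line speed reaches floor temperature through line speed → machine downtime → floor temperature — an indirect causal chain with no direct line speed → floor temperature link. No variable causes both line speed and floor temperature, so confounding is ruled out; the effect is mediated.

A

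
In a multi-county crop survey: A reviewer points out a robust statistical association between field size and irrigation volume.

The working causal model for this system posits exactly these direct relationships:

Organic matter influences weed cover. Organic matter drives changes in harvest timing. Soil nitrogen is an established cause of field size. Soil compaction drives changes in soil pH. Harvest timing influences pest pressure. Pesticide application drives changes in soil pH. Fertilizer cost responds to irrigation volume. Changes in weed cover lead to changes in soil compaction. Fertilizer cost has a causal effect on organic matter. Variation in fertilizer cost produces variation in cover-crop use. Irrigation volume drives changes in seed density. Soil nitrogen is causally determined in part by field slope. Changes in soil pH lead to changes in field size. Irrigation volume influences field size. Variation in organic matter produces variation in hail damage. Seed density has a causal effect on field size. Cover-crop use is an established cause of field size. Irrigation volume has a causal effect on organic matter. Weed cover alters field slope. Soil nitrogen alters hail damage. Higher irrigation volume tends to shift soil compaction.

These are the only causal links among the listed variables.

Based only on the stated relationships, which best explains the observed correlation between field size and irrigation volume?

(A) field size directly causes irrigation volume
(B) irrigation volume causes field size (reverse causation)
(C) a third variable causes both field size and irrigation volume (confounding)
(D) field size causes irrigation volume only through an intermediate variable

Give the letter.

B

The stated link runs irrigation volume → field size; field size has no causal path to irrigation volume. No variable causes both, so confounding is ruled out. The correlation reflects reverse causation.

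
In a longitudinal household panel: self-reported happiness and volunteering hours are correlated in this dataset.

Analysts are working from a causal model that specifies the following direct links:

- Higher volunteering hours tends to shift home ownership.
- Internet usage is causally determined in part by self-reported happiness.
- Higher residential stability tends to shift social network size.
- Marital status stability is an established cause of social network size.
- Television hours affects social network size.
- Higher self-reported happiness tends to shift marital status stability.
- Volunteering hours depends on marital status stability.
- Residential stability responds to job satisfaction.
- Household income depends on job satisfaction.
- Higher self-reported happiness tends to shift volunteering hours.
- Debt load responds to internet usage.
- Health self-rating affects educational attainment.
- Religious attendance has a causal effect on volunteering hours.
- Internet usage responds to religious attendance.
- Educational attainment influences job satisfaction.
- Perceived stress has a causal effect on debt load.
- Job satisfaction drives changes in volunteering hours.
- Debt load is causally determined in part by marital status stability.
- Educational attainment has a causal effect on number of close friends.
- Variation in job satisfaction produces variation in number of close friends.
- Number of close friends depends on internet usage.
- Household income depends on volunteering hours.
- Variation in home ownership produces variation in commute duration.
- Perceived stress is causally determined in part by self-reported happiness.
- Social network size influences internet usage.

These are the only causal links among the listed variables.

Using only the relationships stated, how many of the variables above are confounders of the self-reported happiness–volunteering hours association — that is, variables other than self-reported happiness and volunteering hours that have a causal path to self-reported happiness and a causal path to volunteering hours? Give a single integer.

No listed variable has a causal path to both self-reported happiness and volunteering hours, so there are no common causes.

0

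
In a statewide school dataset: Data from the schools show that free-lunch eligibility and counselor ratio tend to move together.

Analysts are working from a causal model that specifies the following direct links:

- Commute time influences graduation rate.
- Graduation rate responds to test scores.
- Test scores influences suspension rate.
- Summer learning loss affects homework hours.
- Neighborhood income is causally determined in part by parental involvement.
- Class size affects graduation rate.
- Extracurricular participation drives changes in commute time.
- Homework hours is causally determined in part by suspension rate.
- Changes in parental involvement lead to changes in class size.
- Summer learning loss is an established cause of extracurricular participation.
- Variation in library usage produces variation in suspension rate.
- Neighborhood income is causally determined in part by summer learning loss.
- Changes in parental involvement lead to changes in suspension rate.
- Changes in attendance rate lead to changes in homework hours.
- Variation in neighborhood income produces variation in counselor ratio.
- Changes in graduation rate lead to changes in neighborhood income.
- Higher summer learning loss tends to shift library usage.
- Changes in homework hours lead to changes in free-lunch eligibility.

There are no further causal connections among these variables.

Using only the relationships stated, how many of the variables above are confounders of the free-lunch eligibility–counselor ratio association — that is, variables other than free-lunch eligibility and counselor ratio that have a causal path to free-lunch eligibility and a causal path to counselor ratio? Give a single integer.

3

The common causes are: parental involvement (to free-lunch eligibility via parental involvement → suspension rate → homework hours → free-lunch eligibility; to counselor ratio via parental involvement → neighborhood income → counselor ratio); summer learning loss (to free-lunch eligibility via summer learning loss → homework hours → free-lunch eligibility; to counselor ratio via summer learning loss → neighborhood income → counselor ratio); test scores (to free-lunch eligibility via test scores → suspension rate → homework hours → free-lunch eligibility; to counselor ratio via test scores → graduation rate → neighborhood income → counselor ratio).
Every other variable lacks a causal path to at least one of free-lunch eligibility and counselor ratio.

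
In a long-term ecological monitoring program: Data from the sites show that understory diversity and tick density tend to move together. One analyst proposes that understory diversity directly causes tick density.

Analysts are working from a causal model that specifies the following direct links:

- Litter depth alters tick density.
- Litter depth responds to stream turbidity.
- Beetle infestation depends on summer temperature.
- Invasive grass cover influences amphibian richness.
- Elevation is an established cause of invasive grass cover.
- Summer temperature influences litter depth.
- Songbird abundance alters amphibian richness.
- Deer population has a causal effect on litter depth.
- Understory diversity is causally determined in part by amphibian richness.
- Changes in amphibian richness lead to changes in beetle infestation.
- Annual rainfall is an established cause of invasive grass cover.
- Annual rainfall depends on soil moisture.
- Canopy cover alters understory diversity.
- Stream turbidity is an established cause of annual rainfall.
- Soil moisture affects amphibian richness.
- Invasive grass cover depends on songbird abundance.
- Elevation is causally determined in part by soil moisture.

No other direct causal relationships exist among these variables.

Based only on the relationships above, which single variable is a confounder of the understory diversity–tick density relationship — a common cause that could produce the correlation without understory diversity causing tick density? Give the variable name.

Stream turbidity has a causal path to understory diversity (stream turbidity → annual rainfall → invasive grass cover → amphibian richness → understory diversity) and a separate causal path to tick density (stream turbidity → litter depth → tick density), so it is a common cause of both.
No stated relationship gives understory diversity a causal route to tick density, so the correlation is explained by the shared upstream cause rather than a direct effect.

stream turbidity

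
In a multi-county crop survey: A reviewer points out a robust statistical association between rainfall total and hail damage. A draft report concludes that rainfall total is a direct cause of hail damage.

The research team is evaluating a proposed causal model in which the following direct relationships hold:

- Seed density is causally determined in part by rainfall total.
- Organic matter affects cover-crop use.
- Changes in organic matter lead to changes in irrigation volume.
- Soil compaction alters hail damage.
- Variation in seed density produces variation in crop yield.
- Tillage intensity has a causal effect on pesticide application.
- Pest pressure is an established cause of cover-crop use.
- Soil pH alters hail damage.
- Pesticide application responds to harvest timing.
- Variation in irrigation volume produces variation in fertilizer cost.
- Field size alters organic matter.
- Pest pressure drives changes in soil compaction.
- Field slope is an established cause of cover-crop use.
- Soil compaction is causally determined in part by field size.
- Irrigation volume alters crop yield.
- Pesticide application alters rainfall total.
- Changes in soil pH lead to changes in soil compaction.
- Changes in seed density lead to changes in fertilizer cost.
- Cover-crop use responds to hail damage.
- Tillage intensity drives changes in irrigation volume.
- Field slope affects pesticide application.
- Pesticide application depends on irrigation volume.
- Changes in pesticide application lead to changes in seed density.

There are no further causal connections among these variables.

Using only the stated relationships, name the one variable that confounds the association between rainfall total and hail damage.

field size

Field size has a causal path to rainfall total (field size → organic matter → irrigation volume → pesticide application → rainfall total) and a separate causal path to hail damage (field size → soil compaction → hail damage), so it is a common cause of both.
No stated relationship gives rainfall total a causal route to hail damage, so the correlation is explained by the shared upstream cause rather than a direct effect.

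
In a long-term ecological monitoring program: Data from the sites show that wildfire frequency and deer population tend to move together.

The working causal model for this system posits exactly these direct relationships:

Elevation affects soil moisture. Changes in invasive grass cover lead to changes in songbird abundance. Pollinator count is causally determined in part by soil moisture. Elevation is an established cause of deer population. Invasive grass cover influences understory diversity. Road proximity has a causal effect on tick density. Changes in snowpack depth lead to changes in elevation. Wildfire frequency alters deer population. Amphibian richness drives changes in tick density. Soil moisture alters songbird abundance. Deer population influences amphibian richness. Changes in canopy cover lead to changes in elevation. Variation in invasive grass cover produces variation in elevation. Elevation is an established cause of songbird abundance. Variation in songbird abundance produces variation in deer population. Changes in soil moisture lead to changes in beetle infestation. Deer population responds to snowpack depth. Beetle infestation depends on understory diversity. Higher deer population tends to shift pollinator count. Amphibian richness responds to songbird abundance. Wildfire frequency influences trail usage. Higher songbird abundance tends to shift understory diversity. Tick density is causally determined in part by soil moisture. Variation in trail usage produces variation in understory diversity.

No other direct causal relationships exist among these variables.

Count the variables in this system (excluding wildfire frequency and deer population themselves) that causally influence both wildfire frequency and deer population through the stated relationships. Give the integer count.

0

No listed variable has a causal path to both wildfire frequency and deer population, so there are no common causes.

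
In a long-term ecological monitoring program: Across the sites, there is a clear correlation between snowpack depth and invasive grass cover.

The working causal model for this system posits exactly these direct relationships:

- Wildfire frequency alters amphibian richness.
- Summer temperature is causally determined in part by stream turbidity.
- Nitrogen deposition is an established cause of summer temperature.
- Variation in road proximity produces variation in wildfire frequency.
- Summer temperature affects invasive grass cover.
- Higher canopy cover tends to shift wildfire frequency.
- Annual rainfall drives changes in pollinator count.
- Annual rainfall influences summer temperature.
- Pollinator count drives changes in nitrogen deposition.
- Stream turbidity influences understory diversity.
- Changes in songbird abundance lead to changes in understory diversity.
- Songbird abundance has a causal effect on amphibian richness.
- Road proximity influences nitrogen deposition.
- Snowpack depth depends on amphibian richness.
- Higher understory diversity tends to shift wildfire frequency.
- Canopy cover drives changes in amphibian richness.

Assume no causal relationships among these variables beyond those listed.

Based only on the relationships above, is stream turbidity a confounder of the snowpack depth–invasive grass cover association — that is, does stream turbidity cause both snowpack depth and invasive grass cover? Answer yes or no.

yes

Stream turbidity has a causal path to snowpack depth (stream turbidity → understory diversity → wildfire frequency → amphibian richness → snowpack depth) and to invasive grass cover (stream turbidity → summer temperature → invasive grass cover), so it is a common cause of both — a confounder.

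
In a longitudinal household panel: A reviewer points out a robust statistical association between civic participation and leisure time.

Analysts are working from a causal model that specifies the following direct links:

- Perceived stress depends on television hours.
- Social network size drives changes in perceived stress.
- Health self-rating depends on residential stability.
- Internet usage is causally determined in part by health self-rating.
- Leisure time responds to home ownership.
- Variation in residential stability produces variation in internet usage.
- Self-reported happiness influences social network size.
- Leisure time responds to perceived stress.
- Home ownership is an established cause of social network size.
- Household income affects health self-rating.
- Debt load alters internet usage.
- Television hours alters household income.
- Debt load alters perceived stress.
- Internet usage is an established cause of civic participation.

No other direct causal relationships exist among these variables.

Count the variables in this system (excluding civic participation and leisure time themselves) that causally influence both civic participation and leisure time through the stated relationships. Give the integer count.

The common causes are: debt load (to civic participation via debt load → internet usage → civic participation; to leisure time via debt load → perceived stress → leisure time); television hours (to civic participation via television hours → household income → health self-rating → internet usage → civic participation; to leisure time via television hours → perceived stress → leisure time).
Every other variable lacks a causal path to at least one of civic participation and leisure time.

2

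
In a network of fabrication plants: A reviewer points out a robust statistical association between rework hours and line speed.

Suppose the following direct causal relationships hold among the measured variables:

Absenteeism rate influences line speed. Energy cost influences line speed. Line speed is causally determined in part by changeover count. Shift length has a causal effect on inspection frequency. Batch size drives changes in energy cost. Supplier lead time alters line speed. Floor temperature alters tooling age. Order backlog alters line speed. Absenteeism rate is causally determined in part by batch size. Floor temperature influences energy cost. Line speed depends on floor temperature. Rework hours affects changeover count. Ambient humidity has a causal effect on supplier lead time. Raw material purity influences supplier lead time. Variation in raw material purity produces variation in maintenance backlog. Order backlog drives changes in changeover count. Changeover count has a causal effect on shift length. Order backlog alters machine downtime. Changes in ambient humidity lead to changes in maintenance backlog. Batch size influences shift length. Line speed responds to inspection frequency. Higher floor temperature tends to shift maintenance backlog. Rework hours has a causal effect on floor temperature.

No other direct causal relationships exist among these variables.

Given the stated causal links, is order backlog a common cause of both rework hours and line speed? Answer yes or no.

Order backlog has no stated causal path to rework hours. A confounder must cause both variables, so order backlog does not qualify.

no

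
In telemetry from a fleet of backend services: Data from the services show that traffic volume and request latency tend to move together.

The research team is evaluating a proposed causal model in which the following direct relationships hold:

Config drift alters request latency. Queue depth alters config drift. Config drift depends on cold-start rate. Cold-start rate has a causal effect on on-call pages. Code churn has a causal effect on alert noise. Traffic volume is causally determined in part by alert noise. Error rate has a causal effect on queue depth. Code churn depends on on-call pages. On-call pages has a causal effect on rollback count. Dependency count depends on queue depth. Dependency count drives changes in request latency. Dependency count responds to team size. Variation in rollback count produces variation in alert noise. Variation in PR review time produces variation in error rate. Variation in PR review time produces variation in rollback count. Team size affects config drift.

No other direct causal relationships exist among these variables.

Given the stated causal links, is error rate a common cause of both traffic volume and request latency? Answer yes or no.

no

Error rate has no stated causal path to traffic volume. A confounder must cause both variables, so error rate does not qualify.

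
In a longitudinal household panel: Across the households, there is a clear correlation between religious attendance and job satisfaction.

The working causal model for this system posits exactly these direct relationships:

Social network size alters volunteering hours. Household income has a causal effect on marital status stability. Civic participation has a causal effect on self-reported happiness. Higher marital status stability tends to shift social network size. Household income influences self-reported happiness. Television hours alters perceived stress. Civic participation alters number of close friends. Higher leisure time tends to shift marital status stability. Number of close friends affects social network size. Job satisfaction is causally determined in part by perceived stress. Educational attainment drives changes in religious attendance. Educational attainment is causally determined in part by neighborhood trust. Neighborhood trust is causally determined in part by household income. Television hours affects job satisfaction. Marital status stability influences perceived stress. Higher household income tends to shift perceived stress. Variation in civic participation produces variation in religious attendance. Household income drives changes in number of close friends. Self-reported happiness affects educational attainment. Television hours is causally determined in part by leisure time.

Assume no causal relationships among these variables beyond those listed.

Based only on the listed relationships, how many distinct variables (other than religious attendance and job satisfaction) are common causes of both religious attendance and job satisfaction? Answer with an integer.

1

The common causes are: household income (to religious attendance via household income → self-reported happiness → educational attainment → religious attendance; to job satisfaction via household income → perceived stress → job satisfaction).
Every other variable lacks a causal path to at least one of religious attendance and job satisfaction.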